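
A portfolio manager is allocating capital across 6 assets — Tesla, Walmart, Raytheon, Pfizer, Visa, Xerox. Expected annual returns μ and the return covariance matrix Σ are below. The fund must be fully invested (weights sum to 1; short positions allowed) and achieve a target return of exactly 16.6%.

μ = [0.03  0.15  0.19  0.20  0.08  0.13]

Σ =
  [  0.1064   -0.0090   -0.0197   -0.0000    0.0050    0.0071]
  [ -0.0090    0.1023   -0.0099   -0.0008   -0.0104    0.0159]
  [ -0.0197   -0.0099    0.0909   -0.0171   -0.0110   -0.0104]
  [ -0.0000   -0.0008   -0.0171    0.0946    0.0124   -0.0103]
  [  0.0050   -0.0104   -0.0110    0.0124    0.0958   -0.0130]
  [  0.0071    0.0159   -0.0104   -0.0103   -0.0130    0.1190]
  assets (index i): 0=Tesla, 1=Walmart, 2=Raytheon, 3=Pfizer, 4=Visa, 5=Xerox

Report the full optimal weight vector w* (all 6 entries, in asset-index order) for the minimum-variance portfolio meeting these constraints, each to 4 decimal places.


p=Σ⁻¹μ = [0.8902  1.7816  3.3029  2.7269  1.2061  1.4577]
q=Σ⁻¹𝟙 = [12.9772  12.7406  20.5706  13.8039  13.1244  10.3531]
a=μᵀp=1.752867  b=𝟙ᵀp=11.365454  c=𝟙ᵀq=83.569819  D=ac−b²=17.313242
λ₁=(c·0.166−b)/D = (83.569819·0.166−11.365454)/17.313242 = 0.144810
λ₂=(a−b·0.166)/D = (1.752867−11.365454·0.166)/17.313242 = -0.007728
w* = 0.144810·p + -0.007728·q:
  w_0 = 0.144810·0.8902 + -0.007728·12.9772 = 0.0286  (Tesla)
  w_1 = 0.144810·1.7816 + -0.007728·12.7406 = 0.1595  (Walmart)
  w_2 = 0.144810·3.3029 + -0.007728·20.5706 = 0.3193  (Raytheon)
  w_3 = 0.144810·2.7269 + -0.007728·13.8039 = 0.2882  (Pfizer)
  w_4 = 0.144810·1.2061 + -0.007728·13.1244 = 0.0732  (Visa)
  w_5 = 0.144810·1.4577 + -0.007728·10.3531 = 0.1311  (Xerox)
Σw_i=1.0000  μᵀw=0.1660
σ²=wᵀΣw=λ₁·μ_p+λ₂ = 0.144810·0.166 + -0.007728 = 0.016310 ≈ 0.0163

0.0286  0.1595  0.3193  0.2882  0.0732  0.1311


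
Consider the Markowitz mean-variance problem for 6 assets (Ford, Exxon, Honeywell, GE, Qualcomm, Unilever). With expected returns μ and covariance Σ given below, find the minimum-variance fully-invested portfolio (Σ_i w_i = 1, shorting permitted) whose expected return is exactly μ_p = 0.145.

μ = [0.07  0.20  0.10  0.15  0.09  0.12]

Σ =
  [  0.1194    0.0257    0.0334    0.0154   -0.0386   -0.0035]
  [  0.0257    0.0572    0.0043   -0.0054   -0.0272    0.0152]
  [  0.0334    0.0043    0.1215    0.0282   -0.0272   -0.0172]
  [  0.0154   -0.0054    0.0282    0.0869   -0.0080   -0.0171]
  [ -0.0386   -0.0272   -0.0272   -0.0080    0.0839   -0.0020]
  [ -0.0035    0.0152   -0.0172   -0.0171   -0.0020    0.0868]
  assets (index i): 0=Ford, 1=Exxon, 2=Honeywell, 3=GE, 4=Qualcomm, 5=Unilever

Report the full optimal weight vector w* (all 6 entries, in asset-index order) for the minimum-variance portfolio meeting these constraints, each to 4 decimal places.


0.0105  0.3717  0.0827  0.1739  0.2590  0.1022

p=Σ⁻¹μ = [0.0608  4.8050  1.0210  2.2279  3.2319  1.2592]
q=Σ⁻¹𝟙 = [8.1038  24.4572  10.2196  13.4333  28.4776  12.8924]
a=μᵀp=1.843511  b=𝟙ᵀp=12.605743  c=𝟙ᵀq=97.583979  D=ac−b²=20.992364
λ₁=(c·0.145−b)/D = (97.583979·0.145−12.605743)/20.992364 = 0.073547
λ₂=(a−b·0.145)/D = (1.843511−12.605743·0.145)/20.992364 = 0.000747
w* = 0.073547·p + 0.000747·q:
  w_0 = 0.073547·0.0608 + 0.000747·8.1038 = 0.0105  (Ford)
  w_1 = 0.073547·4.8050 + 0.000747·24.4572 = 0.3717  (Exxon)
  w_2 = 0.073547·1.0210 + 0.000747·10.2196 = 0.0827  (Honeywell)
  w_3 = 0.073547·2.2279 + 0.000747·13.4333 = 0.1739  (GE)
  w_4 = 0.073547·3.2319 + 0.000747·28.4776 = 0.2590  (Qualcomm)
  w_5 = 0.073547·1.2592 + 0.000747·12.8924 = 0.1022  (Unilever)
Σw_i=1.0000  μᵀw=0.1450
σ²=wᵀΣw=λ₁·μ_p+λ₂ = 0.073547·0.145 + 0.000747 = 0.011411 ≈ 0.0114


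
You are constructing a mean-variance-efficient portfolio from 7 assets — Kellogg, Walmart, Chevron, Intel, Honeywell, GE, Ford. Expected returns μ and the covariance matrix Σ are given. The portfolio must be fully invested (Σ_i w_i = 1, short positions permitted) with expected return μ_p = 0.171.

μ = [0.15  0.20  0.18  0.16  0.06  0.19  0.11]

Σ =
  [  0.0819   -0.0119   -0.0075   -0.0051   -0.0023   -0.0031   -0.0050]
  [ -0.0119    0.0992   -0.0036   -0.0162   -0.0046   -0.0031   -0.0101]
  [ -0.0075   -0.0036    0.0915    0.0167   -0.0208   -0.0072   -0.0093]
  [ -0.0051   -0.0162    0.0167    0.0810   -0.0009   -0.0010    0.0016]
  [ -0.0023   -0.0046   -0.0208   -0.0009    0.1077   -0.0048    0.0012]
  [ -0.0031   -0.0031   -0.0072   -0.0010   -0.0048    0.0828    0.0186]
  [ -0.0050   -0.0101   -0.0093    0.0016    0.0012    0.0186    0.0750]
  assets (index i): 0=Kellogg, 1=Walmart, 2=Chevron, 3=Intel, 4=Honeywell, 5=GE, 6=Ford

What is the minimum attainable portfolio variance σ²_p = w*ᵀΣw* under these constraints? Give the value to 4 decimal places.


0.0119

x=Σ⁻¹μ = [2.9038  3.1441  2.5952  2.2635  1.3642  2.4660  1.7238]
y=Σ⁻¹𝟙 = [18.9650  17.8065  16.4352  13.7176  14.1199  12.3989  15.4401]
a=μᵀx=2.633693  b=𝟙ᵀx=16.460597  c=𝟙ᵀy=108.883176  D=ac−b²=15.813641
λ₁=(c·0.171−b)/D = (108.883176·0.171−16.460597)/15.813641 = 0.136491
λ₂=(a−b·0.171)/D = (2.633693−16.460597·0.171)/15.813641 = -0.011450
w* = 0.136491·x + -0.011450·y:
  w_0 = 0.136491·2.9038 + -0.011450·18.9650 = 0.1792  (Kellogg)
  w_1 = 0.136491·3.1441 + -0.011450·17.8065 = 0.2253  (Walmart)
  w_2 = 0.136491·2.5952 + -0.011450·16.4352 = 0.1660  (Chevron)
  w_3 = 0.136491·2.2635 + -0.011450·13.7176 = 0.1519  (Intel)
  w_4 = 0.136491·1.3642 + -0.011450·14.1199 = 0.0245  (Honeywell)
  w_5 = 0.136491·2.4660 + -0.011450·12.3989 = 0.1946  (GE)
  w_6 = 0.136491·1.7238 + -0.011450·15.4401 = 0.0585  (Ford)
Σw_i=1.0000  μᵀw=0.1710
σ²=wᵀΣw=λ₁·μ_p+λ₂ = 0.136491·0.171 + -0.011450 = 0.011890 ≈ 0.0119


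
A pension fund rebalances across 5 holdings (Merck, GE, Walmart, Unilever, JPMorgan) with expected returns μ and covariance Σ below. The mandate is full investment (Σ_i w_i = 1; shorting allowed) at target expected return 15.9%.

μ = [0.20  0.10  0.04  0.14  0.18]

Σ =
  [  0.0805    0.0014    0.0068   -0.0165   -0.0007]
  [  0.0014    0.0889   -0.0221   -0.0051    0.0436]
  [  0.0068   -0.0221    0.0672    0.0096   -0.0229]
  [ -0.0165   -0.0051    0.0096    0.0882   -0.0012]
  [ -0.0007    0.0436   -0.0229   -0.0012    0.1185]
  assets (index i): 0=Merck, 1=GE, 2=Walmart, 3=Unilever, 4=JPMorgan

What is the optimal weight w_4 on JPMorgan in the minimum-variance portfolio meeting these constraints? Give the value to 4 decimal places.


u=Σ⁻¹μ = [2.8554  0.6681  0.7201  2.1015  1.4505]
v=Σ⁻¹𝟙 = [13.3016  12.6468  18.4632  12.6508  7.5603]
a=μᵀu=1.221978  b=𝟙ᵀu=7.795491  c=𝟙ᵀv=64.622720  D=ac−b²=18.197832
λ₁=(c·0.159−b)/D = (64.622720·0.159−7.795491)/18.197832 = 0.136254
λ₂=(a−b·0.159)/D = (1.221978−7.795491·0.159)/18.197832 = -0.000962
w* = 0.136254·u + -0.000962·v:
  w_0 = 0.136254·2.8554 + -0.000962·13.3016 = 0.3763  (Merck)
  w_1 = 0.136254·0.6681 + -0.000962·12.6468 = 0.0789  (GE)
  w_2 = 0.136254·0.7201 + -0.000962·18.4632 = 0.0804  (Walmart)
  w_3 = 0.136254·2.1015 + -0.000962·12.6508 = 0.2742  (Unilever)
  w_4 = 0.136254·1.4505 + -0.000962·7.5603 = 0.1904  (JPMorgan)
Σw_i=1.0000  μᵀw=0.1590
σ²=wᵀΣw=λ₁·μ_p+λ₂ = 0.136254·0.159 + -0.000962 = 0.020702 ≈ 0.0207

0.1904


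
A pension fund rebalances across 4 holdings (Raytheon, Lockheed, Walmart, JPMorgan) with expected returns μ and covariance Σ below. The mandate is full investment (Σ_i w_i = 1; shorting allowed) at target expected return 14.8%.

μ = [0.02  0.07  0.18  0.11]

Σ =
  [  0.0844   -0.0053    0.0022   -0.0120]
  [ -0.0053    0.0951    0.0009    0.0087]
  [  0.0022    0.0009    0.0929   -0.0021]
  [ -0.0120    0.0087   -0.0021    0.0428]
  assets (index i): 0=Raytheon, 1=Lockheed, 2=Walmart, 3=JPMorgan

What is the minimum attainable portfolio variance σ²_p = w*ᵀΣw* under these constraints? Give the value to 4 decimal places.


u=Σ⁻¹μ = [0.6057  0.5009  1.9802  2.7353]
v=Σ⁻¹𝟙 = [15.8965  8.8688  10.9021  26.5536]
a=μᵀu=0.704490  b=𝟙ᵀu=5.822025  c=𝟙ᵀv=62.221011  D=ac−b²=9.938072
λ₁=(c·0.148−b)/D = (62.221011·0.148−5.822025)/9.938072 = 0.340779
λ₂=(a−b·0.148)/D = (0.704490−5.822025·0.148)/9.938072 = -0.015815
w* = 0.340779·u + -0.015815·v:
  w_0 = 0.340779·0.6057 + -0.015815·15.8965 = -0.0450  (Raytheon)
  w_1 = 0.340779·0.5009 + -0.015815·8.8688 = 0.0304  (Lockheed)
  w_2 = 0.340779·1.9802 + -0.015815·10.9021 = 0.5024  (Walmart)
  w_3 = 0.340779·2.7353 + -0.015815·26.5536 = 0.5122  (JPMorgan)
Σw_i=1.0000  μᵀw=0.1480
σ²=wᵀΣw=λ₁·μ_p+λ₂ = 0.340779·0.148 + -0.015815 = 0.034620 ≈ 0.0346

0.0346


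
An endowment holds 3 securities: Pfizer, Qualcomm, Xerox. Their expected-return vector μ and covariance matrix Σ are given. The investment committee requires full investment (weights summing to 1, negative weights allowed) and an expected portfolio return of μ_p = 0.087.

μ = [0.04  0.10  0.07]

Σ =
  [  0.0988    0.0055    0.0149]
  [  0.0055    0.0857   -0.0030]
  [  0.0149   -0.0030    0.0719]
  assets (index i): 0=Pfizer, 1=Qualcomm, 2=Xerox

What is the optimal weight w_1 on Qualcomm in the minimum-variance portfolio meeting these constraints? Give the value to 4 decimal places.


x=Σ⁻¹μ = [0.1903  1.1891  0.9838]
y=Σ⁻¹𝟙 = [7.5387  11.6340  12.8314]
a=μᵀx=0.195383  b=𝟙ᵀx=2.363141  c=𝟙ᵀy=32.004054  D=ac−b²=0.668621
λ₁=(c·0.087−b)/D = (32.004054·0.087−2.363141)/0.668621 = 0.629971
λ₂=(a−b·0.087)/D = (0.195383−2.363141·0.087)/0.668621 = -0.015270
w* = 0.629971·x + -0.015270·y:
  w_0 = 0.629971·0.1903 + -0.015270·7.5387 = 0.0048  (Pfizer)
  w_1 = 0.629971·1.1891 + -0.015270·11.6340 = 0.5714  (Qualcomm)
  w_2 = 0.629971·0.9838 + -0.015270·12.8314 = 0.4238  (Xerox)
Σw_i=1.0000  μᵀw=0.0870
σ²=wᵀΣw=λ₁·μ_p+λ₂ = 0.629971·0.087 + -0.015270 = 0.039537 ≈ 0.0395

0.5714


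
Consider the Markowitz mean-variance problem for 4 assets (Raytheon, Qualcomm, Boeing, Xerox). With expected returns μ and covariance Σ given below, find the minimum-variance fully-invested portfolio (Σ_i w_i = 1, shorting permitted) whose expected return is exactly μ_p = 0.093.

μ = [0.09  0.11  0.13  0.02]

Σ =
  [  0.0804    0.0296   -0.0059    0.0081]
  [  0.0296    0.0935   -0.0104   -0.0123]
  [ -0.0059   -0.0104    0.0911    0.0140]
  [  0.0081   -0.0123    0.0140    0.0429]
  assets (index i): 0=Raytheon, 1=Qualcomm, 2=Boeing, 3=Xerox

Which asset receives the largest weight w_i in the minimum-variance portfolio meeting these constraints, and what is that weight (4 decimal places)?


g=Σ⁻¹μ = [0.8163  1.1095  1.5894  0.1115]
h=Σ⁻¹𝟙 = [6.1183  12.7927  9.3333  22.7768]
a=μᵀg=0.404366  b=𝟙ᵀg=3.626716  c=𝟙ᵀh=51.021172  D=ac−b²=7.478164
λ₁=(c·0.093−b)/D = (51.021172·0.093−3.626716)/7.478164 = 0.149536
λ₂=(a−b·0.093)/D = (0.404366−3.626716·0.093)/7.478164 = 0.008970
w* = 0.149536·g + 0.008970·h:
  w_0 = 0.149536·0.8163 + 0.008970·6.1183 = 0.1770  (Raytheon)
  w_1 = 0.149536·1.1095 + 0.008970·12.7927 = 0.2807  (Qualcomm)
  w_2 = 0.149536·1.5894 + 0.008970·9.3333 = 0.3214  (Boeing)
  w_3 = 0.149536·0.1115 + 0.008970·22.7768 = 0.2210  (Xerox)
Σw_i=1.0000  μᵀw=0.0930
σ²=wᵀΣw=λ₁·μ_p+λ₂ = 0.149536·0.093 + 0.008970 = 0.022877 ≈ 0.0229

Boeing (0.3214)


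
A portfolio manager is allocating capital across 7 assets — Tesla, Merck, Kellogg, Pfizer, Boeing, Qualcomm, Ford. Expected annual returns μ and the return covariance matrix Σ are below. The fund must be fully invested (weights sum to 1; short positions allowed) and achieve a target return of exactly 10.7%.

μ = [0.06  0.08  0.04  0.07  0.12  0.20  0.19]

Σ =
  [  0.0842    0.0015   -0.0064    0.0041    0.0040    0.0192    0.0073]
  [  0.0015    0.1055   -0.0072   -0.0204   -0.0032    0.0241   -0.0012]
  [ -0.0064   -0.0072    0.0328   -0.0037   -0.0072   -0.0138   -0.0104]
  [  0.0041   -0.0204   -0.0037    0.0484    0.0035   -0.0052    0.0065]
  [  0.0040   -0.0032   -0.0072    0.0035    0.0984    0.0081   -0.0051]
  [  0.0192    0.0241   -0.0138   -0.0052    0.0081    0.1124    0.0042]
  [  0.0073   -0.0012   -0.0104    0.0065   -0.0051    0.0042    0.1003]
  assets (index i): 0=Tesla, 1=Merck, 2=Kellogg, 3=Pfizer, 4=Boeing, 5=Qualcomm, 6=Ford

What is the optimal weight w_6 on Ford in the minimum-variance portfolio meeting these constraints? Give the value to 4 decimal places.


x=Σ⁻¹μ = [0.1882  1.0052  3.4559  1.9342  1.3847  1.8665  2.1179]
y=Σ⁻¹𝟙 = [10.0399  16.7170  50.4352  29.0794  12.8291  9.7236  13.0296]
a=μᵀx=1.307208  b=𝟙ᵀx=11.952548  c=𝟙ᵀy=141.853710  D=ac−b²=42.568833
λ₁=(c·0.107−b)/D = (141.853710·0.107−11.952548)/42.568833 = 0.075778
λ₂=(a−b·0.107)/D = (1.307208−11.952548·0.107)/42.568833 = 0.000664
w* = 0.075778·x + 0.000664·y:
  w_0 = 0.075778·0.1882 + 0.000664·10.0399 = 0.0209  (Tesla)
  w_1 = 0.075778·1.0052 + 0.000664·16.7170 = 0.0873  (Merck)
  w_2 = 0.075778·3.4559 + 0.000664·50.4352 = 0.2954  (Kellogg)
  w_3 = 0.075778·1.9342 + 0.000664·29.0794 = 0.1659  (Pfizer)
  w_4 = 0.075778·1.3847 + 0.000664·12.8291 = 0.1135  (Boeing)
  w_5 = 0.075778·1.8665 + 0.000664·9.7236 = 0.1479  (Qualcomm)
  w_6 = 0.075778·2.1179 + 0.000664·13.0296 = 0.1691  (Ford)
Σw_i=1.0000  μᵀw=0.1070
σ²=wᵀΣw=λ₁·μ_p+λ₂ = 0.075778·0.107 + 0.000664 = 0.008773 ≈ 0.0088

0.1691


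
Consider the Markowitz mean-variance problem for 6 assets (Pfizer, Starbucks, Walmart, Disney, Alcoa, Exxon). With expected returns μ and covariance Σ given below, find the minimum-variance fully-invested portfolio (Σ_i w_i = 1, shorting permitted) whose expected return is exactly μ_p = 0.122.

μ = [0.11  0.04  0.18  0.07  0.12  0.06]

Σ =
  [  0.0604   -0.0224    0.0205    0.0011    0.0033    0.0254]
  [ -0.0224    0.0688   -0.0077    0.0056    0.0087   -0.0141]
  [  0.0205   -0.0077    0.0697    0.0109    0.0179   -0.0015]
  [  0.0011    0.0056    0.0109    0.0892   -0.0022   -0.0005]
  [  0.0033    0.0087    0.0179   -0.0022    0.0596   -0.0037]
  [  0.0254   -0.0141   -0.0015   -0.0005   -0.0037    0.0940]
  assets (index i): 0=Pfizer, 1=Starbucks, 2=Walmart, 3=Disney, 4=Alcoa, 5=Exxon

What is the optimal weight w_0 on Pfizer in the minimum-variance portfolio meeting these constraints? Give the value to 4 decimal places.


0.1815

x=Σ⁻¹μ = [1.2714  1.1276  1.9477  0.4941  1.2456  0.5466]
y=Σ⁻¹𝟙 = [16.7196  20.6376  7.5340  9.1277  11.5252  9.8385]
a=μᵀx=0.752407  b=𝟙ᵀx=6.633063  c=𝟙ᵀy=75.382705  D=ac−b²=12.720952
λ₁=(c·0.122−b)/D = (75.382705·0.122−6.633063)/12.720952 = 0.201528
λ₂=(a−b·0.122)/D = (0.752407−6.633063·0.122)/12.720952 = -0.004467
w* = 0.201528·x + -0.004467·y:
  w_0 = 0.201528·1.2714 + -0.004467·16.7196 = 0.1815  (Pfizer)
  w_1 = 0.201528·1.1276 + -0.004467·20.6376 = 0.1351  (Starbucks)
  w_2 = 0.201528·1.9477 + -0.004467·7.5340 = 0.3589  (Walmart)
  w_3 = 0.201528·0.4941 + -0.004467·9.1277 = 0.0588  (Disney)
  w_4 = 0.201528·1.2456 + -0.004467·11.5252 = 0.1995  (Alcoa)
  w_5 = 0.201528·0.5466 + -0.004467·9.8385 = 0.0662  (Exxon)
Σw_i=1.0000  μᵀw=0.1220
σ²=wᵀΣw=λ₁·μ_p+λ₂ = 0.201528·0.122 + -0.004467 = 0.020119 ≈ 0.0201


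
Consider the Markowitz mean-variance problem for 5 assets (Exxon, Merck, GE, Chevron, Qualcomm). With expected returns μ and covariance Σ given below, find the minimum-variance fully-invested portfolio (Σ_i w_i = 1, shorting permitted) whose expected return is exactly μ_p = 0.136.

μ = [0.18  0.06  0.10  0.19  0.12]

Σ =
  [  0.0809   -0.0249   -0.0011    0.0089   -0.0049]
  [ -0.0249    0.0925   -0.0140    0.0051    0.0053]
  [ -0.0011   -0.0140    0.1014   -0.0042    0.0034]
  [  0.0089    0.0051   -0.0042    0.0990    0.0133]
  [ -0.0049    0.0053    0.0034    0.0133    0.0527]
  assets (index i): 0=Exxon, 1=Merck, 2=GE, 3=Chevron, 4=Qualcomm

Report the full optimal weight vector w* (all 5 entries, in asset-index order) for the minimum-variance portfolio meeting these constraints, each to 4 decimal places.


g=Σ⁻¹μ = [2.6192  1.3450  1.1929  1.4025  1.9544]
h=Σ⁻¹𝟙 = [17.8548  16.1426  11.9682  5.9224  16.7452]
a=μᵀg=1.172446  b=𝟙ᵀg=8.513933  c=𝟙ᵀh=68.633251  D=ac−b²=7.981703
λ₁=(c·0.136−b)/D = (68.633251·0.136−8.513933)/7.981703 = 0.102759
λ₂=(a−b·0.136)/D = (1.172446−8.513933·0.136)/7.981703 = 0.001823
w* = 0.102759·g + 0.001823·h:
  w_0 = 0.102759·2.6192 + 0.001823·17.8548 = 0.3017  (Exxon)
  w_1 = 0.102759·1.3450 + 0.001823·16.1426 = 0.1676  (Merck)
  w_2 = 0.102759·1.1929 + 0.001823·11.9682 = 0.1444  (GE)
  w_3 = 0.102759·1.4025 + 0.001823·5.9224 = 0.1549  (Chevron)
  w_4 = 0.102759·1.9544 + 0.001823·16.7452 = 0.2314  (Qualcomm)
Σw_i=1.0000  μᵀw=0.1360
σ²=wᵀΣw=λ₁·μ_p+λ₂ = 0.102759·0.136 + 0.001823 = 0.015798 ≈ 0.0158

0.3017  0.1676  0.1444  0.1549  0.2314


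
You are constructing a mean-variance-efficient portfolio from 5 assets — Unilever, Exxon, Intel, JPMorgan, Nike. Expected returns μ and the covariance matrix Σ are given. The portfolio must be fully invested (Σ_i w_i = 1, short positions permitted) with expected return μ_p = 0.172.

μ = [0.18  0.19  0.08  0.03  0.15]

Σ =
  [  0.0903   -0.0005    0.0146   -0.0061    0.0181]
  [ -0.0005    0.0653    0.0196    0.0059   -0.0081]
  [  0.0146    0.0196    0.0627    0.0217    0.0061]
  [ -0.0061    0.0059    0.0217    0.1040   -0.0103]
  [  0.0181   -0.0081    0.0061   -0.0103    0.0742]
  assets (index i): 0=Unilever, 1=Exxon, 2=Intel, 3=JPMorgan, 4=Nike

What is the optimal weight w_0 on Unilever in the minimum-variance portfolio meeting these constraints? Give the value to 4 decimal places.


0.2418

u=Σ⁻¹μ = [1.7167  3.2945  -0.5359  0.5199  2.0787]
v=Σ⁻¹𝟙 = [8.2381  14.8415  4.6774  9.6717  14.0457]
a=μᵀu=1.219491  b=𝟙ᵀu=7.073943  c=𝟙ᵀv=51.474451  D=ac−b²=12.731969
λ₁=(c·0.172−b)/D = (51.474451·0.172−7.073943)/12.731969 = 0.139779
λ₂=(a−b·0.172)/D = (1.219491−7.073943·0.172)/12.731969 = 0.000218
w* = 0.139779·u + 0.000218·v:
  w_0 = 0.139779·1.7167 + 0.000218·8.2381 = 0.2418  (Unilever)
  w_1 = 0.139779·3.2945 + 0.000218·14.8415 = 0.4637  (Exxon)
  w_2 = 0.139779·-0.5359 + 0.000218·4.6774 = -0.0739  (Intel)
  w_3 = 0.139779·0.5199 + 0.000218·9.6717 = 0.0748  (JPMorgan)
  w_4 = 0.139779·2.0787 + 0.000218·14.0457 = 0.2936  (Nike)
Σw_i=1.0000  μᵀw=0.1720
σ²=wᵀΣw=λ₁·μ_p+λ₂ = 0.139779·0.172 + 0.000218 = 0.024260 ≈ 0.0243


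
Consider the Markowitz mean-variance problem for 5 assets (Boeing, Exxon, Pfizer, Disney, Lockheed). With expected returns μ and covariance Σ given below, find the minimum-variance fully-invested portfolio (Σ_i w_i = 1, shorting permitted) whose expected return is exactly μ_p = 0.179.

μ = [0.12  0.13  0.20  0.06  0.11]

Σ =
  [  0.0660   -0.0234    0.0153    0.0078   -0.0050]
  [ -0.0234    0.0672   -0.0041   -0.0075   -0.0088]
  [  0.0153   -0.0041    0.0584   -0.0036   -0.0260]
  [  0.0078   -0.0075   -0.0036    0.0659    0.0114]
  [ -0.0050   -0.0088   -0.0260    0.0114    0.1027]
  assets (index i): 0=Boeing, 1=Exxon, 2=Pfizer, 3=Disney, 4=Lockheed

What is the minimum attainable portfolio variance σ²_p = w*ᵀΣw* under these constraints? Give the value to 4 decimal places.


g=Σ⁻¹μ = [2.1020  3.3403  4.2474  0.8517  2.4404]
h=Σ⁻¹𝟙 = [19.0130  26.6975  22.4911  14.2393  17.0637]
a=μᵀg=1.855511  b=𝟙ᵀg=12.981825  c=𝟙ᵀh=99.504672  D=ac−b²=16.104234
λ₁=(c·0.179−b)/D = (99.504672·0.179−12.981825)/16.104234 = 0.299891
λ₂=(a−b·0.179)/D = (1.855511−12.981825·0.179)/16.104234 = -0.029075
w* = 0.299891·g + -0.029075·h:
  w_0 = 0.299891·2.1020 + -0.029075·19.0130 = 0.0776  (Boeing)
  w_1 = 0.299891·3.3403 + -0.029075·26.6975 = 0.2255  (Exxon)
  w_2 = 0.299891·4.2474 + -0.029075·22.4911 = 0.6198  (Pfizer)
  w_3 = 0.299891·0.8517 + -0.029075·14.2393 = -0.1586  (Disney)
  w_4 = 0.299891·2.4404 + -0.029075·17.0637 = 0.2357  (Lockheed)
Σw_i=1.0000  μᵀw=0.1790
σ²=wᵀΣw=λ₁·μ_p+λ₂ = 0.299891·0.179 + -0.029075 = 0.024605 ≈ 0.0246

0.0246


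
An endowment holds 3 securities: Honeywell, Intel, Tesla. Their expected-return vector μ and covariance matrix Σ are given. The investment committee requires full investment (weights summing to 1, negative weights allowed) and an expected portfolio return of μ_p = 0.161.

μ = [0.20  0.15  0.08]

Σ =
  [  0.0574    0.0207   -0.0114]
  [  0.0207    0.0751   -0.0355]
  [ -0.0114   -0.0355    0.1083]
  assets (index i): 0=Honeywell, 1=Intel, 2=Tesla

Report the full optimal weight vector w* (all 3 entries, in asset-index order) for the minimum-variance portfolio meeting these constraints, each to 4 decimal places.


0.5233  0.2600  0.2167

g=Σ⁻¹μ = [3.1223  1.9422  1.7040]
h=Σ⁻¹𝟙 = [14.5232  17.0403  16.3481]
a=μᵀg=1.052117  b=𝟙ᵀg=6.768535  c=𝟙ᵀh=47.911582  D=ac−b²=4.595528
λ₁=(c·0.161−b)/D = (47.911582·0.161−6.768535)/4.595528 = 0.205685
λ₂=(a−b·0.161)/D = (1.052117−6.768535·0.161)/4.595528 = -0.008186
w* = 0.205685·g + -0.008186·h:
  w_0 = 0.205685·3.1223 + -0.008186·14.5232 = 0.5233  (Honeywell)
  w_1 = 0.205685·1.9422 + -0.008186·17.0403 = 0.2600  (Intel)
  w_2 = 0.205685·1.7040 + -0.008186·16.3481 = 0.2167  (Tesla)
Σw_i=1.0000  μᵀw=0.1610
σ²=wᵀΣw=λ₁·μ_p+λ₂ = 0.205685·0.161 + -0.008186 = 0.024930 ≈ 0.0249


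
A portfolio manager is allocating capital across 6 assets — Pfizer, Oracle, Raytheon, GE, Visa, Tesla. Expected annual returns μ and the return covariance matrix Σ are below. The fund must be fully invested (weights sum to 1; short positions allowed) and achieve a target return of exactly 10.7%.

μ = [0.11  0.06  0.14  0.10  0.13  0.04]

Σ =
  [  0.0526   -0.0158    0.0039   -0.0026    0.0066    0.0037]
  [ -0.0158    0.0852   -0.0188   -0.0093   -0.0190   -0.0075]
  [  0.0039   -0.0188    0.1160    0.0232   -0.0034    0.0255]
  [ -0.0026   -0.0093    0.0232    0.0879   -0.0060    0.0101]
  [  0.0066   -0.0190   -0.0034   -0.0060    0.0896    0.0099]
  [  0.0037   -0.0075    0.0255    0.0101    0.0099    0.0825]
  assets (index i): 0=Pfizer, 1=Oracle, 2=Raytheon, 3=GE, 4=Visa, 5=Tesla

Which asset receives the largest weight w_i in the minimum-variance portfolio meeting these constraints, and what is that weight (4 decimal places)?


g=Σ⁻¹μ = [2.4304  1.9679  1.3012  1.2254  1.8448  -0.2188]
h=Σ⁻¹𝟙 = [23.6449  23.1511  7.8524  12.5980  14.6480  7.4382]
a=μᵀg=0.921201  b=𝟙ᵀg=8.550916  c=𝟙ᵀh=89.332701  D=ac−b²=9.175184
λ₁=(c·0.107−b)/D = (89.332701·0.107−8.550916)/9.175184 = 0.109827
λ₂=(a−b·0.107)/D = (0.921201−8.550916·0.107)/9.175184 = 0.000681
w* = 0.109827·g + 0.000681·h:
  w_0 = 0.109827·2.4304 + 0.000681·23.6449 = 0.2830  (Pfizer)
  w_1 = 0.109827·1.9679 + 0.000681·23.1511 = 0.2319  (Oracle)
  w_2 = 0.109827·1.3012 + 0.000681·7.8524 = 0.1483  (Raytheon)
  w_3 = 0.109827·1.2254 + 0.000681·12.5980 = 0.1432  (GE)
  w_4 = 0.109827·1.8448 + 0.000681·14.6480 = 0.2126  (Visa)
  w_5 = 0.109827·-0.2188 + 0.000681·7.4382 = -0.0190  (Tesla)
Σw_i=1.0000  μᵀw=0.1070
σ²=wᵀΣw=λ₁·μ_p+λ₂ = 0.109827·0.107 + 0.000681 = 0.012433 ≈ 0.0124

Pfizer (0.2830)


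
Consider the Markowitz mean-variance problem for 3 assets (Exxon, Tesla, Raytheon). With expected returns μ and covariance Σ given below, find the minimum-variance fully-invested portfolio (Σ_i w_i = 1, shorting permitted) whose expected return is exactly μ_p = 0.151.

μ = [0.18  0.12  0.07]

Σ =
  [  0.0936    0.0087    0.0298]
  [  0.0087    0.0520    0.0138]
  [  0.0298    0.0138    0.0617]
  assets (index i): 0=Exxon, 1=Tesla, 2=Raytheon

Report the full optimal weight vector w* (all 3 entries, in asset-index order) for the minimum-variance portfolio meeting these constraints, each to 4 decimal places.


0.4815  0.5606  -0.0422

u=Σ⁻¹μ = [1.7928  2.0586  -0.1918]
v=Σ⁻¹𝟙 = [6.1262  15.6168  9.7557]
a=μᵀu=0.556314  b=𝟙ᵀu=3.659633  c=𝟙ᵀv=31.498714  D=ac−b²=4.130266
λ₁=(c·0.151−b)/D = (31.498714·0.151−3.659633)/4.130266 = 0.265521
λ₂=(a−b·0.151)/D = (0.556314−3.659633·0.151)/4.130266 = 0.000898
w* = 0.265521·u + 0.000898·v:
  w_0 = 0.265521·1.7928 + 0.000898·6.1262 = 0.4815  (Exxon)
  w_1 = 0.265521·2.0586 + 0.000898·15.6168 = 0.5606  (Tesla)
  w_2 = 0.265521·-0.1918 + 0.000898·9.7557 = -0.0422  (Raytheon)
Σw_i=1.0000  μᵀw=0.1510
σ²=wᵀΣw=λ₁·μ_p+λ₂ = 0.265521·0.151 + 0.000898 = 0.040992 ≈ 0.0410


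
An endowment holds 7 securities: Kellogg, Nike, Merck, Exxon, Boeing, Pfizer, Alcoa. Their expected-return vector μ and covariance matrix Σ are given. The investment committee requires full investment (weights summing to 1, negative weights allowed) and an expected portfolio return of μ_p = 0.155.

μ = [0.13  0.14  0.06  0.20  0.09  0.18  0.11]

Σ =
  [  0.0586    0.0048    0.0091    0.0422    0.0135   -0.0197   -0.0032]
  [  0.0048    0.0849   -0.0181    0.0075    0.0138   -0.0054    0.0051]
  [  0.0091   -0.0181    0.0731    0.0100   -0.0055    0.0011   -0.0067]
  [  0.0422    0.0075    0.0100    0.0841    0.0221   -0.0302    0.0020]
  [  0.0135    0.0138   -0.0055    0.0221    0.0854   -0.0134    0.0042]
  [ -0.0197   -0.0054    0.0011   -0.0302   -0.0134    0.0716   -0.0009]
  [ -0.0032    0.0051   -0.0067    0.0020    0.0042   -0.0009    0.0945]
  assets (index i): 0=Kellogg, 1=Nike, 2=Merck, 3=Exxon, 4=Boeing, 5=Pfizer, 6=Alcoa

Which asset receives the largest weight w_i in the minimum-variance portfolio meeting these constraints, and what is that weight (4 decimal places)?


u=Σ⁻¹μ = [1.2839  1.6017  0.7400  2.8873  0.5124  4.3046  1.1306]
v=Σ⁻¹𝟙 = [14.7915  12.8743  15.4213  7.2318  9.5929  23.7557  11.1283]
a=μᵀu=1.958305  b=𝟙ᵀu=12.460438  c=𝟙ᵀv=94.795795  D=ac−b²=30.376589
λ₁=(c·0.155−b)/D = (94.795795·0.155−12.460438)/30.376589 = 0.073508
λ₂=(a−b·0.155)/D = (1.958305−12.460438·0.155)/30.376589 = 0.000887
w* = 0.073508·u + 0.000887·v:
  w_0 = 0.073508·1.2839 + 0.000887·14.7915 = 0.1075  (Kellogg)
  w_1 = 0.073508·1.6017 + 0.000887·12.8743 = 0.1292  (Nike)
  w_2 = 0.073508·0.7400 + 0.000887·15.4213 = 0.0681  (Merck)
  w_3 = 0.073508·2.8873 + 0.000887·7.2318 = 0.2187  (Exxon)
  w_4 = 0.073508·0.5124 + 0.000887·9.5929 = 0.0462  (Boeing)
  w_5 = 0.073508·4.3046 + 0.000887·23.7557 = 0.3375  (Pfizer)
  w_6 = 0.073508·1.1306 + 0.000887·11.1283 = 0.0930  (Alcoa)
Σw_i=1.0000  μᵀw=0.1550
σ²=wᵀΣw=λ₁·μ_p+λ₂ = 0.073508·0.155 + 0.000887 = 0.012280 ≈ 0.0123

Pfizer (0.3375)


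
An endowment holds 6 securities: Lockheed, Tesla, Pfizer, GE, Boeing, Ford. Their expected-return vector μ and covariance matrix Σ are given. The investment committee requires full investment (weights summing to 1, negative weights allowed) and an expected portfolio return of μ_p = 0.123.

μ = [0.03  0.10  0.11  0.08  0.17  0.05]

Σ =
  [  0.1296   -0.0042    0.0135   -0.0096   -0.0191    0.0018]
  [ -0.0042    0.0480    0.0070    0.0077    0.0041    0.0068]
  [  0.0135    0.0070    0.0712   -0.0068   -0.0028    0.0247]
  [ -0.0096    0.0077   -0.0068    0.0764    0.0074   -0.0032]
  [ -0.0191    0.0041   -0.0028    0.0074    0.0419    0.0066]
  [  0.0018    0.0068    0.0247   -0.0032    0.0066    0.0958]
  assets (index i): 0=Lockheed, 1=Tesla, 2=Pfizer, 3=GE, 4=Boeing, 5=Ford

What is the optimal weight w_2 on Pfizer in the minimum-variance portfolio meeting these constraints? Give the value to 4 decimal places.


0.1677

x=Σ⁻¹μ = [0.8056  1.4811  1.5804  0.7112  4.3035  -0.2785]
y=Σ⁻¹𝟙 = [11.6636  15.5335  10.6942  11.6772  25.5294  4.9907]
a=μᵀx=1.120685  b=𝟙ᵀx=8.603315  c=𝟙ᵀy=80.088420  D=ac−b²=15.736846
λ₁=(c·0.123−b)/D = (80.088420·0.123−8.603315)/15.736846 = 0.079276
λ₂=(a−b·0.123)/D = (1.120685−8.603315·0.123)/15.736846 = 0.003970
w* = 0.079276·x + 0.003970·y:
  w_0 = 0.079276·0.8056 + 0.003970·11.6636 = 0.1102  (Lockheed)
  w_1 = 0.079276·1.4811 + 0.003970·15.5335 = 0.1791  (Tesla)
  w_2 = 0.079276·1.5804 + 0.003970·10.6942 = 0.1677  (Pfizer)
  w_3 = 0.079276·0.7112 + 0.003970·11.6772 = 0.1027  (GE)
  w_4 = 0.079276·4.3035 + 0.003970·25.5294 = 0.4425  (Boeing)
  w_5 = 0.079276·-0.2785 + 0.003970·4.9907 = -0.0023  (Ford)
Σw_i=1.0000  μᵀw=0.1230
σ²=wᵀΣw=λ₁·μ_p+λ₂ = 0.079276·0.123 + 0.003970 = 0.013721 ≈ 0.0137


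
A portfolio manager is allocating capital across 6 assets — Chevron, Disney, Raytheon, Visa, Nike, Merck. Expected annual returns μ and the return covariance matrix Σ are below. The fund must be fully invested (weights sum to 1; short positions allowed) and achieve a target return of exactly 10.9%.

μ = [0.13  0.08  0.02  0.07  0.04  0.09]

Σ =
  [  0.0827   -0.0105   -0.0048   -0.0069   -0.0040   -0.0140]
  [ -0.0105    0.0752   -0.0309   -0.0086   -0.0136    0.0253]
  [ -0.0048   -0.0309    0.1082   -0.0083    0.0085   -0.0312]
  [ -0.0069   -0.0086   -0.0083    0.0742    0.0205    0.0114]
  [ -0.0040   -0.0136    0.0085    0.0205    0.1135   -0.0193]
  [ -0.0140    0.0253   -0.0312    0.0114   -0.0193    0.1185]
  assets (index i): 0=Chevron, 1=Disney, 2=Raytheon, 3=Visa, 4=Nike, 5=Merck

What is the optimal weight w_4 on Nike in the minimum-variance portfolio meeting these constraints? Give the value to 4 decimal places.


-0.0245

p=Σ⁻¹μ = [2.1287  1.7311  1.0837  1.1907  0.4903  0.8920]
q=Σ⁻¹𝟙 = [20.1175  24.5431  20.8061  16.0798  9.8884  11.1172]
a=μᵀp=0.620136  b=𝟙ᵀp=7.516519  c=𝟙ᵀq=102.552110  D=ac−b²=7.098157
λ₁=(c·0.109−b)/D = (102.552110·0.109−7.516519)/7.098157 = 0.515861
λ₂=(a−b·0.109)/D = (0.620136−7.516519·0.109)/7.098157 = -0.028059
w* = 0.515861·p + -0.028059·q:
  w_0 = 0.515861·2.1287 + -0.028059·20.1175 = 0.5336  (Chevron)
  w_1 = 0.515861·1.7311 + -0.028059·24.5431 = 0.2043  (Disney)
  w_2 = 0.515861·1.0837 + -0.028059·20.8061 = -0.0248  (Raytheon)
  w_3 = 0.515861·1.1907 + -0.028059·16.0798 = 0.1630  (Visa)
  w_4 = 0.515861·0.4903 + -0.028059·9.8884 = -0.0245  (Nike)
  w_5 = 0.515861·0.8920 + -0.028059·11.1172 = 0.1482  (Merck)
Σw_i=1.0000  μᵀw=0.1090
σ²=wᵀΣw=λ₁·μ_p+λ₂ = 0.515861·0.109 + -0.028059 = 0.028170 ≈ 0.0282


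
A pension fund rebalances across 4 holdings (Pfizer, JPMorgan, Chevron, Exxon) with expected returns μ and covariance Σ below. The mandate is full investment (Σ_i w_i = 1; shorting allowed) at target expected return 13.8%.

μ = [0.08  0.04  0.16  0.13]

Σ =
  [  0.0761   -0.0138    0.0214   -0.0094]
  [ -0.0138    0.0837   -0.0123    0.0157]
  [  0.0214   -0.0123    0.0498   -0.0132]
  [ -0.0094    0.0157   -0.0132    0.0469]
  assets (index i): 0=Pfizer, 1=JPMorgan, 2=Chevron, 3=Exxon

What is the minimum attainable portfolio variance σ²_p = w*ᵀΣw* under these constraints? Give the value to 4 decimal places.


x=Σ⁻¹μ = [0.4397  0.4329  4.1609  3.8861]
y=Σ⁻¹𝟙 = [11.6049  12.5920  25.2371  26.5356]
a=μᵀx=1.223434  b=𝟙ᵀx=8.919640  c=𝟙ᵀy=75.969651  D=ac−b²=13.383849
λ₁=(c·0.138−b)/D = (75.969651·0.138−8.919640)/13.383849 = 0.116870
λ₂=(a−b·0.138)/D = (1.223434−8.919640·0.138)/13.383849 = -0.000559
w* = 0.116870·x + -0.000559·y:
  w_0 = 0.116870·0.4397 + -0.000559·11.6049 = 0.0449  (Pfizer)
  w_1 = 0.116870·0.4329 + -0.000559·12.5920 = 0.0436  (JPMorgan)
  w_2 = 0.116870·4.1609 + -0.000559·25.2371 = 0.4722  (Chevron)
  w_3 = 0.116870·3.8861 + -0.000559·26.5356 = 0.4394  (Exxon)
Σw_i=1.0000  μᵀw=0.1380
σ²=wᵀΣw=λ₁·μ_p+λ₂ = 0.116870·0.138 + -0.000559 = 0.015569 ≈ 0.0156

0.0156


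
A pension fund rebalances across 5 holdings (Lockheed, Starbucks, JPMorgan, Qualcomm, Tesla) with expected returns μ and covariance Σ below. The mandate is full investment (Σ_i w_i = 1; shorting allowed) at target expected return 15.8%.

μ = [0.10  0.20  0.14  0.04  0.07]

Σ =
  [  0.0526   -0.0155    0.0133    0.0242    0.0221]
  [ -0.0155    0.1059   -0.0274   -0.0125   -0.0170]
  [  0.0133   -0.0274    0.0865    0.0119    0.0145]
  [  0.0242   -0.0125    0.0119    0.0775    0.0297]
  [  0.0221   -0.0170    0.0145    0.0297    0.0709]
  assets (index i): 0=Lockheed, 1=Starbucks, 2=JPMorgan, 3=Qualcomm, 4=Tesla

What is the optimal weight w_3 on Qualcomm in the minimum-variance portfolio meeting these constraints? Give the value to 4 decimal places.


x=Σ⁻¹μ = [2.0154  2.8147  2.1167  -0.2556  0.7082]
y=Σ⁻¹𝟙 = [14.5122  16.8571  12.4150  5.8807  8.6202]
a=μᵀx=1.100170  b=𝟙ᵀx=7.399383  c=𝟙ᵀy=58.285280  D=ac−b²=9.372827
λ₁=(c·0.158−b)/D = (58.285280·0.158−7.399383)/9.372827 = 0.193078
λ₂=(a−b·0.158)/D = (1.100170−7.399383·0.158)/9.372827 = -0.007355
w* = 0.193078·x + -0.007355·y:
  w_0 = 0.193078·2.0154 + -0.007355·14.5122 = 0.2824  (Lockheed)
  w_1 = 0.193078·2.8147 + -0.007355·16.8571 = 0.4195  (Starbucks)
  w_2 = 0.193078·2.1167 + -0.007355·12.4150 = 0.3174  (JPMorgan)
  w_3 = 0.193078·-0.2556 + -0.007355·5.8807 = -0.0926  (Qualcomm)
  w_4 = 0.193078·0.7082 + -0.007355·8.6202 = 0.0733  (Tesla)
Σw_i=1.0000  μᵀw=0.1580
σ²=wᵀΣw=λ₁·μ_p+λ₂ = 0.193078·0.158 + -0.007355 = 0.023152 ≈ 0.0232

-0.0926


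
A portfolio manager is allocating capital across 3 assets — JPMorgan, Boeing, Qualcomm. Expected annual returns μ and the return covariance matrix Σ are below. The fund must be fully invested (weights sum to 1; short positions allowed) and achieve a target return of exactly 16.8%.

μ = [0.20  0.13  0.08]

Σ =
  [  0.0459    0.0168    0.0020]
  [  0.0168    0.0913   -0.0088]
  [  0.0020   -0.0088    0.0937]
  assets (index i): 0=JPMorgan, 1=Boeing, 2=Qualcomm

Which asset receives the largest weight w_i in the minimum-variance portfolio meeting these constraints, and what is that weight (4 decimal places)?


g=Σ⁻¹μ = [4.0422  0.7609  0.8390]
h=Σ⁻¹𝟙 = [18.1228  8.6882  11.1015]
a=μᵀg=0.974485  b=𝟙ᵀg=5.642139  c=𝟙ᵀh=37.912455  D=ac−b²=5.111404
λ₁=(c·0.168−b)/D = (37.912455·0.168−5.642139)/5.111404 = 0.142261
λ₂=(a−b·0.168)/D = (0.974485−5.642139·0.168)/5.111404 = 0.005205
w* = 0.142261·g + 0.005205·h:
  w_0 = 0.142261·4.0422 + 0.005205·18.1228 = 0.6694  (JPMorgan)
  w_1 = 0.142261·0.7609 + 0.005205·8.6882 = 0.1535  (Boeing)
  w_2 = 0.142261·0.8390 + 0.005205·11.1015 = 0.1771  (Qualcomm)
Σw_i=1.0000  μᵀw=0.1680
σ²=wᵀΣw=λ₁·μ_p+λ₂ = 0.142261·0.168 + 0.005205 = 0.029105 ≈ 0.0291

JPMorgan (0.6694)


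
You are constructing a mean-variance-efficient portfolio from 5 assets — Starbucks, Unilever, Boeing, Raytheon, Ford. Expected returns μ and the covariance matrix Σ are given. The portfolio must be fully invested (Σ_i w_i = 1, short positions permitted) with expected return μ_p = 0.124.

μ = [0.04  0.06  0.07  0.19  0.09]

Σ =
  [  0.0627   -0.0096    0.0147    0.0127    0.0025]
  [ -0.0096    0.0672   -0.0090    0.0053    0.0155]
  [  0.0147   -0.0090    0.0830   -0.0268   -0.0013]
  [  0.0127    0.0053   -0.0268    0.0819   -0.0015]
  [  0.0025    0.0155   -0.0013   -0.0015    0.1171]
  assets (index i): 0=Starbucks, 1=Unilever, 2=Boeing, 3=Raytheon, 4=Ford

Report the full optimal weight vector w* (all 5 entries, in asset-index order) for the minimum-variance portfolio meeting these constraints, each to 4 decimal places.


-0.0104  0.1424  0.3100  0.4395  0.1184

p=Σ⁻¹μ = [-0.3471  0.6985  1.9551  2.9819  0.7434]
q=Σ⁻¹𝟙 = [11.1597  16.0213  16.7715  15.0510  6.5598]
a=μᵀp=0.798346  b=𝟙ᵀp=6.031741  c=𝟙ᵀq=65.563325  D=ac−b²=15.960303
λ₁=(c·0.124−b)/D = (65.563325·0.124−6.031741)/15.960303 = 0.131458
λ₂=(a−b·0.124)/D = (0.798346−6.031741·0.124)/15.960303 = 0.003158
w* = 0.131458·p + 0.003158·q:
  w_0 = 0.131458·-0.3471 + 0.003158·11.1597 = -0.0104  (Starbucks)
  w_1 = 0.131458·0.6985 + 0.003158·16.0213 = 0.1424  (Unilever)
  w_2 = 0.131458·1.9551 + 0.003158·16.7715 = 0.3100  (Boeing)
  w_3 = 0.131458·2.9819 + 0.003158·15.0510 = 0.4395  (Raytheon)
  w_4 = 0.131458·0.7434 + 0.003158·6.5598 = 0.1184  (Ford)
Σw_i=1.0000  μᵀw=0.1240
σ²=wᵀΣw=λ₁·μ_p+λ₂ = 0.131458·0.124 + 0.003158 = 0.019459 ≈ 0.0195


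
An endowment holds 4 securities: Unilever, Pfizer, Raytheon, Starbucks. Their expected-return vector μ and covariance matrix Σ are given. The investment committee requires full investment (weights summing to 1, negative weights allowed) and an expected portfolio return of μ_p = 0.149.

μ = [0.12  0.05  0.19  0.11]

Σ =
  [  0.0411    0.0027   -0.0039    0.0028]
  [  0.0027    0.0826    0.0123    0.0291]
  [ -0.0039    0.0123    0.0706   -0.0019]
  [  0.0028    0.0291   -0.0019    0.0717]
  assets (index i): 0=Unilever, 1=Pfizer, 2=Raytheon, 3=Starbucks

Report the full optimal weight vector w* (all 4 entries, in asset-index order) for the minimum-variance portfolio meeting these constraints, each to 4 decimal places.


0.4297  -0.0539  0.3934  0.2308

g=Σ⁻¹μ = [3.1241  -0.5483  3.0055  1.7143]
h=Σ⁻¹𝟙 = [24.6437  5.0895  14.9435  11.3150]
a=μᵀg=1.107095  b=𝟙ᵀg=7.295627  c=𝟙ᵀh=55.991646  D=ac−b²=8.761904
λ₁=(c·0.149−b)/D = (55.991646·0.149−7.295627)/8.761904 = 0.119509
λ₂=(a−b·0.149)/D = (1.107095−7.295627·0.149)/8.761904 = 0.002288
w* = 0.119509·g + 0.002288·h:
  w_0 = 0.119509·3.1241 + 0.002288·24.6437 = 0.4297  (Unilever)
  w_1 = 0.119509·-0.5483 + 0.002288·5.0895 = -0.0539  (Pfizer)
  w_2 = 0.119509·3.0055 + 0.002288·14.9435 = 0.3934  (Raytheon)
  w_3 = 0.119509·1.7143 + 0.002288·11.3150 = 0.2308  (Starbucks)
Σw_i=1.0000  μᵀw=0.1490
σ²=wᵀΣw=λ₁·μ_p+λ₂ = 0.119509·0.149 + 0.002288 = 0.020095 ≈ 0.0201


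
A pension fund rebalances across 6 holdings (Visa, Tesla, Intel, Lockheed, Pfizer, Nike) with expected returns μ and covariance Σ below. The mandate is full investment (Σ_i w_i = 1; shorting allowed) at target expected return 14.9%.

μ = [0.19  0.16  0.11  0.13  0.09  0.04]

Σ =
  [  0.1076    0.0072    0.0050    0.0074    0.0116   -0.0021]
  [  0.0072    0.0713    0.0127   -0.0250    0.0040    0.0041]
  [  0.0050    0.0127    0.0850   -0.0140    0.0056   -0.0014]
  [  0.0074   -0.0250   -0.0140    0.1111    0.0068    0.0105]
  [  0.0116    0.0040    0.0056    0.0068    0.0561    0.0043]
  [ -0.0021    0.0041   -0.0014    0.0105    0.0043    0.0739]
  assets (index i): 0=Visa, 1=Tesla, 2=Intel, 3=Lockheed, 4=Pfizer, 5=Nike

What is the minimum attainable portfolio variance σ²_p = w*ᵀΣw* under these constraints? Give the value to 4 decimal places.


g=Σ⁻¹μ = [1.3490  2.4566  1.0767  1.7019  0.8231  0.1740]
h=Σ⁻¹𝟙 = [5.9535  14.2199  10.5259  11.3572  12.3267  10.7805]
a=μᵀg=1.070085  b=𝟙ᵀg=7.581261  c=𝟙ᵀh=65.163785  D=ac−b²=12.255269
λ₁=(c·0.149−b)/D = (65.163785·0.149−7.581261)/12.255269 = 0.173651
λ₂=(a−b·0.149)/D = (1.070085−7.581261·0.149)/12.255269 = -0.004857
w* = 0.173651·g + -0.004857·h:
  w_0 = 0.173651·1.3490 + -0.004857·5.9535 = 0.2053  (Visa)
  w_1 = 0.173651·2.4566 + -0.004857·14.2199 = 0.3575  (Tesla)
  w_2 = 0.173651·1.0767 + -0.004857·10.5259 = 0.1358  (Intel)
  w_3 = 0.173651·1.7019 + -0.004857·11.3572 = 0.2404  (Lockheed)
  w_4 = 0.173651·0.8231 + -0.004857·12.3267 = 0.0831  (Pfizer)
  w_5 = 0.173651·0.1740 + -0.004857·10.7805 = -0.0221  (Nike)
Σw_i=1.0000  μᵀw=0.1490
σ²=wᵀΣw=λ₁·μ_p+λ₂ = 0.173651·0.149 + -0.004857 = 0.021017 ≈ 0.0210

0.0210


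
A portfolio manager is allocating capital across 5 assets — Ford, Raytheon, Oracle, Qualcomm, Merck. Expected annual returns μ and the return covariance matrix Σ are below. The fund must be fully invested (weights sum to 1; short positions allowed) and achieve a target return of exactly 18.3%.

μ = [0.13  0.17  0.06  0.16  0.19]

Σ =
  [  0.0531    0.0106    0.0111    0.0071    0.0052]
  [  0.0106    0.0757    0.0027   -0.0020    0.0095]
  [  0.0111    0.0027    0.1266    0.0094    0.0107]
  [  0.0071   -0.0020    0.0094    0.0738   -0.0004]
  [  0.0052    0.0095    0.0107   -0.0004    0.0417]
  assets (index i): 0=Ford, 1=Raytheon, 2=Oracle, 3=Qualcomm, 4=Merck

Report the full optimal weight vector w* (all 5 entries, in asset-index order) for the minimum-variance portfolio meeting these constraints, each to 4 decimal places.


x=Σ⁻¹μ = [1.4893  1.5881  -0.1922  2.1144  4.0785]
y=Σ⁻¹𝟙 = [12.6248  9.1859  4.0534  12.1733  19.3905]
a=μᵀx=1.565248  b=𝟙ᵀx=9.077946  c=𝟙ᵀy=57.427826  D=ac−b²=7.479695
λ₁=(c·0.183−b)/D = (57.427826·0.183−9.077946)/7.479695 = 0.191364
λ₂=(a−b·0.183)/D = (1.565248−9.077946·0.183)/7.479695 = -0.012837
w* = 0.191364·x + -0.012837·y:
  w_0 = 0.191364·1.4893 + -0.012837·12.6248 = 0.1229  (Ford)
  w_1 = 0.191364·1.5881 + -0.012837·9.1859 = 0.1860  (Raytheon)
  w_2 = 0.191364·-0.1922 + -0.012837·4.0534 = -0.0888  (Oracle)
  w_3 = 0.191364·2.1144 + -0.012837·12.1733 = 0.2483  (Qualcomm)
  w_4 = 0.191364·4.0785 + -0.012837·19.3905 = 0.5316  (Merck)
Σw_i=1.0000  μᵀw=0.1830
σ²=wᵀΣw=λ₁·μ_p+λ₂ = 0.191364·0.183 + -0.012837 = 0.022183 ≈ 0.0222

0.1229  0.1860  -0.0888  0.2483  0.5316
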